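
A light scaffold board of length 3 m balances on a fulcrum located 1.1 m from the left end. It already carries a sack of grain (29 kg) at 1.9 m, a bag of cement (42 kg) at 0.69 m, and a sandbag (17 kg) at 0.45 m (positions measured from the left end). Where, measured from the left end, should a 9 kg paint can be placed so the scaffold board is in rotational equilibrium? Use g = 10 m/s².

Taking torques about the fulcrum (at 1.1 m from the left end):
Sack of grain: 29 × 10 = 290 N down at 1.9 m → arm 0.8 m, τ = 290 × 0.8 = 232 N·m clockwise.
Bag of cement: 42 × 10 = 420 N down at 0.69 m → arm 0.41 m, τ = 420 × 0.41 = 172.2 N·m counterclockwise.
Sandbag: 17 × 10 = 170 N down at 0.45 m → arm 0.65 m, τ = 170 × 0.65 = 110.5 N·m counterclockwise.
Net moment of existing loads = 50.7 N·m counterclockwise.
The paint can weighs 9 × 10 = 90 N and must supply an equal clockwise moment, so its lever arm about the fulcrum is 50.7 / 90 = 0.563 m.
That puts it at 1.1 + 0.563 = 1.66 m from the left end.

x ≈ 1.66 m from the left end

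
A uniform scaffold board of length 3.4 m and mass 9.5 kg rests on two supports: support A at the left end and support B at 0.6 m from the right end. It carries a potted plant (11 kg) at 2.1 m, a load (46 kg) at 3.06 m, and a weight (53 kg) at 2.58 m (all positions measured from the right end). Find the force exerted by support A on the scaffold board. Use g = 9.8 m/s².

R_A ≈ 858 N

Choose support B as the axis so its reaction then has zero moment arm.
Beam weight: 9.5 × 9.8 = 93.1 N down at 1.7 m → arm 1.1 m, τ = 93.1 × 1.1 = 102.4 N·m counterclockwise.
Potted plant: 11 × 9.8 = 107.8 N down at 2.1 m → arm 1.5 m, τ = 107.8 × 1.5 = 161.7 N·m counterclockwise.
Load: 46 × 9.8 = 450.8 N down at 3.06 m → arm 2.46 m, τ = 450.8 × 2.46 = 1109 N·m counterclockwise.
Weight: 53 × 9.8 = 519.4 N down at 2.58 m → arm 1.98 m, τ = 519.4 × 1.98 = 1028 N·m counterclockwise.
Net load moment about support B = 2401 N·m counterclockwise.
Reaction R at support A is upward at 3.4 m, arm 2.8 m → moment R × 2.8 clockwise.
Balancing moments: R × 2.8 = 2401, giving R = 858 N.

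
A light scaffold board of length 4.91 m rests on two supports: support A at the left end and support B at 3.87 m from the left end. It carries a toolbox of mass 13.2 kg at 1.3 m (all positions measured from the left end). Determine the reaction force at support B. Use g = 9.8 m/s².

R_B ≈ 43.5 N

Sum moments about support A (its reaction then has zero moment arm).
Toolbox: 13.2 × 9.8 = 129.4 N down at 1.3 m → arm 1.3 m, τ = 129.4 × 1.3 = 168.2 N·m clockwise.
Net load moment about support A = 168.2 N·m clockwise.
Reaction R at support B is upward at 3.87 m, arm 3.87 m → moment R × 3.87 counterclockwise.
Balancing moments: R × 3.87 = 168.2, giving R = 43.5 N.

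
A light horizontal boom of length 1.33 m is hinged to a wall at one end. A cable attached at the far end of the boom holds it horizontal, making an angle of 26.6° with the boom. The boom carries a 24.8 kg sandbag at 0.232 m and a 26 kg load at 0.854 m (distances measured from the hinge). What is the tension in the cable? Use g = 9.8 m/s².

T ≈ 460 N

Choose the hinge as the axis so the unknown hinge reaction has zero arm there.
Sandbag: 24.8 × 9.8 = 243 N down at 0.232 m → arm 0.232 m, τ = 243 × 0.232 = 56.38 N·m clockwise.
Load: 26 × 9.8 = 254.8 N down at 0.854 m → arm 0.854 m, τ = 254.8 × 0.854 = 217.6 N·m clockwise.
Total clockwise load moment = 274 N·m.
The cable tension T acts at 1.33 m; only its component perpendicular to the boom, T sinθ, produces torque. sin 26.6° = 0.4478.
Στ = 0 ⇒ T × 1.33 × 0.4478 = 274 ⇒ T = 274 / 0.5956 = 460 N.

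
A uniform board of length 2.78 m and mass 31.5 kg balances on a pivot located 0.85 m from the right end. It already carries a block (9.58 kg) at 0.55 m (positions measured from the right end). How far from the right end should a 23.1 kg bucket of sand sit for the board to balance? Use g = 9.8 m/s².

Choose the pivot (at 0.85 m from the right end) as the axis so the support reaction has zero arm there.
Beam weight: 31.5 × 9.8 = 308.7 N down at 1.39 m → arm 0.54 m, τ = 308.7 × 0.54 = 166.7 N·m counterclockwise.
Block: 9.58 × 9.8 = 93.88 N down at 0.55 m → arm 0.3 m, τ = 93.88 × 0.3 = 28.16 N·m clockwise.
Net moment of existing loads = 138.5 N·m counterclockwise.
The bucket of sand weighs 23.1 × 9.8 = 226.4 N and must supply an equal clockwise moment, so its lever arm about the pivot is 138.5 / 226.4 = 0.612 m.
That puts it at 0.85 − 0.612 = 0.238 m from the right end.

x ≈ 0.238 m from the right end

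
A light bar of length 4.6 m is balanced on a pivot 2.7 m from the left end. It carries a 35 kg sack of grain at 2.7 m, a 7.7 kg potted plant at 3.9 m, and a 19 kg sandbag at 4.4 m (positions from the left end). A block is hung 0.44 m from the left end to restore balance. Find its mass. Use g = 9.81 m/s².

Take moments about the pivot (at 2.7 m from the left end).
Sack of grain: acts at the pivot, moment arm 0 → no torque.
Potted plant: 7.7 × 9.81 = 75.54 N down at 3.9 m → arm 1.2 m, τ = 75.54 × 1.2 = 90.65 N·m clockwise.
Sandbag: 19 × 9.81 = 186.4 N down at 4.4 m → arm 1.7 m, τ = 186.4 × 1.7 = 316.9 N·m clockwise.
Net moment of known loads = 407.5 N·m clockwise.
An unknown mass m at 0.44 m has arm 2.26 m; its moment is m·g·2.26 counterclockwise.
For rotational equilibrium, m × 9.81 × 2.26 = 407.5, so m = 407.5 / (9.81 × 2.26) = 18.4 kg.

m ≈ 18.4 kg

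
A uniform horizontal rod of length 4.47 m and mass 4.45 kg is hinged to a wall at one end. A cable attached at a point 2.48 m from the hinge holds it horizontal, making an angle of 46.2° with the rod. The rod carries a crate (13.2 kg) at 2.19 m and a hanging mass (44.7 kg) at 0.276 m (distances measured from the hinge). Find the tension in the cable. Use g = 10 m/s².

About the hinge:
Beam weight: 4.45 × 10 = 44.5 N down at 2.235 m → arm 2.235 m, τ = 44.5 × 2.235 = 99.46 N·m clockwise.
Crate: 13.2 × 10 = 132 N down at 2.19 m → arm 2.19 m, τ = 132 × 2.19 = 289.1 N·m clockwise.
Hanging mass: 44.7 × 10 = 447 N down at 0.276 m → arm 0.276 m, τ = 447 × 0.276 = 123.4 N·m clockwise.
Total clockwise load moment = 512 N·m.
The cable tension T acts at 2.48 m; only its component perpendicular to the rod, T sinθ, produces torque. sin 46.2° = 0.7218.
For rotational equilibrium, T × 2.48 × 0.7218 = 512, so T = 512 / 1.79 = 286 N.

T ≈ 286 N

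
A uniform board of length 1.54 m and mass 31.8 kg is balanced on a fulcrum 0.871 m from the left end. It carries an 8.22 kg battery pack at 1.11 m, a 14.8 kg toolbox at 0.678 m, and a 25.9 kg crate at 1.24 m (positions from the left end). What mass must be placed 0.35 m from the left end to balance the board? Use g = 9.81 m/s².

m ≈ 10.5 kg

Take moments about the fulcrum (at 0.871 m from the left end).
Beam weight: 31.8 × 9.81 = 312 N down at 0.77 m → arm 0.101 m, τ = 312 × 0.101 = 31.51 N·m counterclockwise.
Battery pack: 8.22 × 9.81 = 80.64 N down at 1.11 m → arm 0.239 m, τ = 80.64 × 0.239 = 19.27 N·m clockwise.
Toolbox: 14.8 × 9.81 = 145.2 N down at 0.678 m → arm 0.193 m, τ = 145.2 × 0.193 = 28.02 N·m counterclockwise.
Crate: 25.9 × 9.81 = 254.1 N down at 1.24 m → arm 0.369 m, τ = 254.1 × 0.369 = 93.76 N·m clockwise.
Net moment of known loads = 53.5 N·m clockwise.
An unknown mass m at 0.35 m has arm 0.521 m; its moment is m·g·0.521 counterclockwise.
For rotational equilibrium, m × 9.81 × 0.521 = 53.5, so m = 53.5 / (9.81 × 0.521) = 10.5 kg.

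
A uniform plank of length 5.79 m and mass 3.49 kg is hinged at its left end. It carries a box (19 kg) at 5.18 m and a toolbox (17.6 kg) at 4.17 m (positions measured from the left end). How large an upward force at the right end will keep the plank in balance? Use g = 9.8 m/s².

F ≈ 308 N

Take moments about the left end.
Beam weight: 3.49 × 9.8 = 34.2 N down at 2.895 m → arm 2.895 m, τ = 34.2 × 2.895 = 99.01 N·m clockwise.
Box: 19 × 9.8 = 186.2 N down at 5.18 m → arm 5.18 m, τ = 186.2 × 5.18 = 964.5 N·m clockwise.
Toolbox: 17.6 × 9.8 = 172.5 N down at 4.17 m → arm 4.17 m, τ = 172.5 × 4.17 = 719.3 N·m clockwise.
Net moment of the loads = 1783 N·m clockwise.
The upward force F acts at the right end, arm 5.79 m, giving F × 5.79 counterclockwise.
Balancing moments: F × 5.79 = 1783, giving F = 1783 / 5.79 = 308 N.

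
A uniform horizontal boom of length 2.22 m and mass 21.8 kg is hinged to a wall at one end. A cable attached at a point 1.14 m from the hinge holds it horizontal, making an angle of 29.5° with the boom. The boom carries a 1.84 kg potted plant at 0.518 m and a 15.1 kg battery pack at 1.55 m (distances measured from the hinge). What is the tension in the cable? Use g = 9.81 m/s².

Taking torques about the hinge:
Beam weight: 21.8 × 9.81 = 213.9 N down at 1.11 m → arm 1.11 m, τ = 213.9 × 1.11 = 237.4 N·m clockwise.
Potted plant: 1.84 × 9.81 = 18.05 N down at 0.518 m → arm 0.518 m, τ = 18.05 × 0.518 = 9.35 N·m clockwise.
Battery pack: 15.1 × 9.81 = 148.1 N down at 1.55 m → arm 1.55 m, τ = 148.1 × 1.55 = 229.6 N·m clockwise.
Total clockwise load moment = 476.4 N·m.
The cable tension T acts at 1.14 m; only its component perpendicular to the boom, T sinθ, produces torque. sin 29.5° = 0.4924.
Setting net torque to zero: T × 1.14 × 0.4924 = 476.4 → T = 476.4 / 0.5613 = 849 N.

T ≈ 849 N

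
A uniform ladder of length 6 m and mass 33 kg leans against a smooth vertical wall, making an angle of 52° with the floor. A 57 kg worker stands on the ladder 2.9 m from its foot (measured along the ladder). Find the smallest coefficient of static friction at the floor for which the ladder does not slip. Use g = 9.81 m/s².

About the foot of the ladder:
Ladder weight 33×9.81 = 323.7 N acts at 3 m along the ladder; its horizontal arm is 3·cos52° = 1.847 m → τ = 597.9 N·m clockwise.
Worker: 57×9.81 = 559.2 N at 2.9 m → arm 1.785 m → τ = 998.2 N·m clockwise.
Wall normal N acts horizontally at the top; its moment arm is the height L sinθ = 6·sin52° = 4.728 m, counterclockwise.
For rotational equilibrium, N × 4.728 = 1596, so N = 337.6 N.
ΣFx = 0 ⇒ f = N_wall = 337.6 N. ΣFy = 0 ⇒ N_floor = 882.9 N.
μ_min = f / N_floor = 337.6 / 882.9 = 0.382.

μ_min ≈ 0.382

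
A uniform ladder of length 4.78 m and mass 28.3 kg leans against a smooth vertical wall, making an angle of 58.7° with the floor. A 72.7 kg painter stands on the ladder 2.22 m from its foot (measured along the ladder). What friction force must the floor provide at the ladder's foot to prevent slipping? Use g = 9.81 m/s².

f ≈ 286 N

Choose the foot of the ladder as the axis so the floor normal and friction both act there and drop out.
Ladder weight 28.3×9.81 = 277.6 N acts at 2.39 m along the ladder; its horizontal arm is 2.39·cos58.7° = 1.242 m → τ = 344.8 N·m clockwise.
Painter: 72.7×9.81 = 713.2 N at 2.22 m → arm 1.153 m → τ = 822.3 N·m clockwise.
Wall normal N acts horizontally at the top; its moment arm is the height L sinθ = 4.78·sin58.7° = 4.084 m, counterclockwise.
For rotational equilibrium, N × 4.084 = 1167, so N = 286 N.
ΣFx = 0: friction at the foot balances the wall's push, so f = N_wall = 286 N.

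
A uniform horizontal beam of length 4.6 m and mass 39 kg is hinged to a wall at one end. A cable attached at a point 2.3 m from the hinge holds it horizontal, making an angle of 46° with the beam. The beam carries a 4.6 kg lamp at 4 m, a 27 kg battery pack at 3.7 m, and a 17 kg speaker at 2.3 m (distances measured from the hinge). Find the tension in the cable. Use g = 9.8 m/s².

Taking torques about the hinge:
Beam weight: 39 × 9.8 = 382.2 N down at 2.3 m → arm 2.3 m, τ = 382.2 × 2.3 = 879.1 N·m clockwise.
Lamp: 4.6 × 9.8 = 45.08 N down at 4 m → arm 4 m, τ = 45.08 × 4 = 180.3 N·m clockwise.
Battery pack: 27 × 9.8 = 264.6 N down at 3.7 m → arm 3.7 m, τ = 264.6 × 3.7 = 979 N·m clockwise.
Speaker: 17 × 9.8 = 166.6 N down at 2.3 m → arm 2.3 m, τ = 166.6 × 2.3 = 383.2 N·m clockwise.
Total clockwise load moment = 2422 N·m.
The cable tension T acts at 2.3 m; only its component perpendicular to the beam, T sinθ, produces torque. sin 46° = 0.7193.
Setting net torque to zero: T × 2.3 × 0.7193 = 2422 → T = 2422 / 1.654 = 1460 N.

T ≈ 1460 N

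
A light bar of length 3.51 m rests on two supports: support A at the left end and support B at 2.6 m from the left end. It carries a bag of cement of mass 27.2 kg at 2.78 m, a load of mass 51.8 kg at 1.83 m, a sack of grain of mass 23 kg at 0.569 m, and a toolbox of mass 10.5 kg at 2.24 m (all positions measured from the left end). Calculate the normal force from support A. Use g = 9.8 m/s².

Choose support B as the axis so its reaction then has zero moment arm.
Bag of cement: 27.2 × 9.8 = 266.6 N down at 2.78 m → arm 0.18 m, τ = 266.6 × 0.18 = 47.99 N·m clockwise.
Load: 51.8 × 9.8 = 507.6 N down at 1.83 m → arm 0.77 m, τ = 507.6 × 0.77 = 390.9 N·m counterclockwise.
Sack of grain: 23 × 9.8 = 225.4 N down at 0.569 m → arm 2.031 m, τ = 225.4 × 2.031 = 457.8 N·m counterclockwise.
Toolbox: 10.5 × 9.8 = 102.9 N down at 2.24 m → arm 0.36 m, τ = 102.9 × 0.36 = 37.04 N·m counterclockwise.
Net load moment about support B = 837.8 N·m counterclockwise.
Reaction R at support A is upward at 0 m, arm 2.6 m → moment R × 2.6 clockwise.
Balancing moments: R × 2.6 = 837.8, giving R = 322 N.

R_A ≈ 322 N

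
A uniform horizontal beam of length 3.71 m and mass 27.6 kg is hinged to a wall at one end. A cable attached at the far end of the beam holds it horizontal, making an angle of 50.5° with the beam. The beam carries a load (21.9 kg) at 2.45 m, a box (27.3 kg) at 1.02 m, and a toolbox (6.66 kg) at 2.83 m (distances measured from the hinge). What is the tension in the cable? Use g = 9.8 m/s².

About the hinge:
Beam weight: 27.6 × 9.8 = 270.5 N down at 1.855 m → arm 1.855 m, τ = 270.5 × 1.855 = 501.8 N·m clockwise.
Load: 21.9 × 9.8 = 214.6 N down at 2.45 m → arm 2.45 m, τ = 214.6 × 2.45 = 525.8 N·m clockwise.
Box: 27.3 × 9.8 = 267.5 N down at 1.02 m → arm 1.02 m, τ = 267.5 × 1.02 = 272.9 N·m clockwise.
Toolbox: 6.66 × 9.8 = 65.27 N down at 2.83 m → arm 2.83 m, τ = 65.27 × 2.83 = 184.7 N·m clockwise.
Total clockwise load moment = 1485 N·m.
The cable tension T acts at 3.71 m; only its component perpendicular to the beam, T sinθ, produces torque. sin 50.5° = 0.7716.
Setting net torque to zero: T × 3.71 × 0.7716 = 1485 → T = 1485 / 2.863 = 519 N.

T ≈ 519 N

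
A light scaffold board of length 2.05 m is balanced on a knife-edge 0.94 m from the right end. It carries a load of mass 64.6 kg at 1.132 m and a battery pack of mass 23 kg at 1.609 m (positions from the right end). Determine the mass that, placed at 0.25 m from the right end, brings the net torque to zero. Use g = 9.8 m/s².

Choose the knife-edge (at 0.94 m from the right end) as the axis so the support reaction has zero arm there.
Load: 64.6 × 9.8 = 633.1 N down at 1.132 m → arm 0.192 m, τ = 633.1 × 0.192 = 121.6 N·m counterclockwise.
Battery pack: 23 × 9.8 = 225.4 N down at 1.609 m → arm 0.669 m, τ = 225.4 × 0.669 = 150.8 N·m counterclockwise.
Net moment of known loads = 272.4 N·m counterclockwise.
An unknown mass m at 0.25 m has arm 0.69 m; its moment is m·g·0.69 clockwise.
Balancing moments: m × 9.8 × 0.69 = 272.4, giving m = 272.4 / (9.8 × 0.69) = 40.3 kg.

m ≈ 40.3 kg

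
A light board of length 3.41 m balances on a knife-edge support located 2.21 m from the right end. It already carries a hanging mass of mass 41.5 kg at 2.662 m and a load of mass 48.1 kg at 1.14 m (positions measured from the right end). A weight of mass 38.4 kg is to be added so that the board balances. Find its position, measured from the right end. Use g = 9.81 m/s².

x ≈ 3.06 m from the right end

About the knife-edge support (at 2.21 m from the right end):
Hanging mass: 41.5 × 9.81 = 407.1 N down at 2.662 m → arm 0.452 m, τ = 407.1 × 0.452 = 184 N·m counterclockwise.
Load: 48.1 × 9.81 = 471.9 N down at 1.14 m → arm 1.07 m, τ = 471.9 × 1.07 = 504.9 N·m clockwise.
Net moment of existing loads = 320.9 N·m clockwise.
The weight weighs 38.4 × 9.81 = 376.7 N and must supply an equal counterclockwise moment, so its lever arm about the knife-edge support is 320.9 / 376.7 = 0.852 m.
That puts it at 2.21 + 0.852 = 3.06 m from the right end.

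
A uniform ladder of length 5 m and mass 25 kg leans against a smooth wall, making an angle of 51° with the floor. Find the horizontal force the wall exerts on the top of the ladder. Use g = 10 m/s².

Sum moments about the foot of the ladder (the floor normal and friction both act there and drop out).
Ladder weight 25×10 = 250 N acts at 2.5 m along the ladder; its horizontal arm is 2.5·cos51° = 1.573 m → τ = 393.2 N·m clockwise.
Wall normal N acts horizontally at the top; its moment arm is the height L sinθ = 5·sin51° = 3.886 m, counterclockwise.
Balancing moments: N × 3.886 = 393.2, giving N = 101 N.

N_wall ≈ 101 N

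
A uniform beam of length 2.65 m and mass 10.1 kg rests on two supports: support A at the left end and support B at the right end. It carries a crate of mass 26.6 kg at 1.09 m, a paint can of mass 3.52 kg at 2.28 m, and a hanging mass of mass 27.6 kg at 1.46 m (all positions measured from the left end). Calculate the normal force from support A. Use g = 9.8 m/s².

R_A ≈ 329 N

About support B:
Beam weight: 10.1 × 9.8 = 98.98 N down at 1.325 m → arm 1.325 m, τ = 98.98 × 1.325 = 131.1 N·m counterclockwise.
Crate: 26.6 × 9.8 = 260.7 N down at 1.09 m → arm 1.56 m, τ = 260.7 × 1.56 = 406.7 N·m counterclockwise.
Paint can: 3.52 × 9.8 = 34.5 N down at 2.28 m → arm 0.37 m, τ = 34.5 × 0.37 = 12.77 N·m counterclockwise.
Hanging mass: 27.6 × 9.8 = 270.5 N down at 1.46 m → arm 1.19 m, τ = 270.5 × 1.19 = 321.9 N·m counterclockwise.
Net load moment about support B = 872.5 N·m counterclockwise.
Reaction R at support A is upward at 0 m, arm 2.65 m → moment R × 2.65 clockwise.
For rotational equilibrium, R × 2.65 = 872.5, so R = 329 N.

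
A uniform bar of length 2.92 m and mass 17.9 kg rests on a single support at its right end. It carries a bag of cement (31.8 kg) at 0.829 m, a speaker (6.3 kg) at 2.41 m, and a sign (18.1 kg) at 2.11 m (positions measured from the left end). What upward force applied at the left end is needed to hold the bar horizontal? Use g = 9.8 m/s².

F ≈ 371 N

Taking torques about the right end:
Beam weight: 17.9 × 9.8 = 175.4 N down at 1.46 m → arm 1.46 m, τ = 175.4 × 1.46 = 256.1 N·m counterclockwise.
Bag of cement: 31.8 × 9.8 = 311.6 N down at 0.829 m → arm 2.091 m, τ = 311.6 × 2.091 = 651.6 N·m counterclockwise.
Speaker: 6.3 × 9.8 = 61.74 N down at 2.41 m → arm 0.51 m, τ = 61.74 × 0.51 = 31.49 N·m counterclockwise.
Sign: 18.1 × 9.8 = 177.4 N down at 2.11 m → arm 0.81 m, τ = 177.4 × 0.81 = 143.7 N·m counterclockwise.
Net moment of the loads = 1083 N·m counterclockwise.
The upward force F acts at the left end, arm 2.92 m, giving F × 2.92 clockwise.
Στ = 0 ⇒ F × 2.92 = 1083 ⇒ F = 1083 / 2.92 = 371 N.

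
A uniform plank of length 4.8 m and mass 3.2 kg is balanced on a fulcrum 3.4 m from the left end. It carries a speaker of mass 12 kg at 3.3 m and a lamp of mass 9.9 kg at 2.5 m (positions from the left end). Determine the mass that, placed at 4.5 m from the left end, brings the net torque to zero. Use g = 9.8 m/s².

m ≈ 12.1 kg

Sum moments about the fulcrum (at 3.4 m from the left end) (the support reaction has zero arm there).
Beam weight: 3.2 × 9.8 = 31.36 N down at 2.4 m → arm 1 m, τ = 31.36 × 1 = 31.36 N·m counterclockwise.
Speaker: 12 × 9.8 = 117.6 N down at 3.3 m → arm 0.1 m, τ = 117.6 × 0.1 = 11.76 N·m counterclockwise.
Lamp: 9.9 × 9.8 = 97.02 N down at 2.5 m → arm 0.9 m, τ = 97.02 × 0.9 = 87.32 N·m counterclockwise.
Net moment of known loads = 130.4 N·m counterclockwise.
An unknown mass m at 4.5 m has arm 1.1 m; its moment is m·g·1.1 clockwise.
Setting net torque to zero: m × 9.8 × 1.1 = 130.4 → m = 130.4 / (9.8 × 1.1) = 12.1 kg.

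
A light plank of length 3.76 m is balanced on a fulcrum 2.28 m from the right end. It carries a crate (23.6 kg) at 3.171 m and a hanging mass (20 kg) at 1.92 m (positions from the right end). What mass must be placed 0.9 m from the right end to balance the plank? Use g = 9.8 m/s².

Taking torques about the fulcrum (at 2.28 m from the right end):
Crate: 23.6 × 9.8 = 231.3 N down at 3.171 m → arm 0.891 m, τ = 231.3 × 0.891 = 206.1 N·m counterclockwise.
Hanging mass: 20 × 9.8 = 196 N down at 1.92 m → arm 0.36 m, τ = 196 × 0.36 = 70.56 N·m clockwise.
Net moment of known loads = 135.5 N·m counterclockwise.
An unknown mass m at 0.9 m has arm 1.38 m; its moment is m·g·1.38 clockwise.
Balancing moments: m × 9.8 × 1.38 = 135.5, giving m = 135.5 / (9.8 × 1.38) = 10 kg.

m ≈ 10 kg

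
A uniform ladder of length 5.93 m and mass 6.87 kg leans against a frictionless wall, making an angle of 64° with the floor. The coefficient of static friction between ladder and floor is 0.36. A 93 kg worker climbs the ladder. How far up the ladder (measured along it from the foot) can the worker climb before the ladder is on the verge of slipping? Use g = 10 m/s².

d ≈ 4.48 m

Taking torques about the foot of the ladder:
Ladder weight 6.87×10 = 68.7 N acts at 2.965 m along the ladder; its horizontal arm is 2.965·cos64° = 1.3 m → τ = 89.31 N·m clockwise.
Worker weight 93×10 = 930 N at distance d → arm d·cos64° → τ = 930·d·0.4384 clockwise.
Wall normal N at the top has arm L sinθ = 5.33 m counterclockwise, so Στ = 0 gives N·5.33 = 89.31 + 407.7·d.
ΣFy = 0 ⇒ N_floor = 998.7 N, so the maximum friction is μ_s·N_floor = 0.36×998.7 = 359.5 N. ΣFx = 0 ⇒ N_wall = f, so at the slipping point N = 359.5 N.
Substituting: 359.5×5.33 = 89.31 + 407.7·d ⇒ d = (1916 − 89.31) / 407.7 = 4.48 m.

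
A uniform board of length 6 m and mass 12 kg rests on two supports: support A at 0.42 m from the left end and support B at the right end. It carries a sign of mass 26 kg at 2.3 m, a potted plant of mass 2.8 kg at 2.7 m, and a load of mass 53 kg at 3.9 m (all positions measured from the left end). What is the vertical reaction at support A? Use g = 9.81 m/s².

R_A ≈ 444 N

Taking torques about support B:
Beam weight: 12 × 9.81 = 117.7 N down at 3 m → arm 3 m, τ = 117.7 × 3 = 353.1 N·m counterclockwise.
Sign: 26 × 9.81 = 255.1 N down at 2.3 m → arm 3.7 m, τ = 255.1 × 3.7 = 943.9 N·m counterclockwise.
Potted plant: 2.8 × 9.81 = 27.47 N down at 2.7 m → arm 3.3 m, τ = 27.47 × 3.3 = 90.65 N·m counterclockwise.
Load: 53 × 9.81 = 519.9 N down at 3.9 m → arm 2.1 m, τ = 519.9 × 2.1 = 1092 N·m counterclockwise.
Net load moment about support B = 2480 N·m counterclockwise.
Reaction R at support A is upward at 0.42 m, arm 5.58 m → moment R × 5.58 clockwise.
For rotational equilibrium, R × 5.58 = 2480, so R = 444 N.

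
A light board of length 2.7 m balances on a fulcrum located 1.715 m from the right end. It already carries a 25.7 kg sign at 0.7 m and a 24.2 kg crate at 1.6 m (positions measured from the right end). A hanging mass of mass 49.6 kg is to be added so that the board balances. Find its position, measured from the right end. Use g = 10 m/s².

Sum moments about the fulcrum (at 1.715 m from the right end) (the support reaction has zero arm there).
Sign: 25.7 × 10 = 257 N down at 0.7 m → arm 1.015 m, τ = 257 × 1.015 = 260.9 N·m clockwise.
Crate: 24.2 × 10 = 242 N down at 1.6 m → arm 0.115 m, τ = 242 × 0.115 = 27.83 N·m clockwise.
Net moment of existing loads = 288.7 N·m clockwise.
The hanging mass weighs 49.6 × 10 = 496 N and must supply an equal counterclockwise moment, so its lever arm about the fulcrum is 288.7 / 496 = 0.582 m.
That puts it at 1.715 + 0.582 = 2.3 m from the right end.

x ≈ 2.3 m from the right end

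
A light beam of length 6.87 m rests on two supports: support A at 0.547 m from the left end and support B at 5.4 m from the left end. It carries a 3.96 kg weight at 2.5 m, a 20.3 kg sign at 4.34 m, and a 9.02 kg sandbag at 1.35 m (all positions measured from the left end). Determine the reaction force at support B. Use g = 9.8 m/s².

R_B ≈ 186 N

Taking torques about support A:
Weight: 3.96 × 9.8 = 38.81 N down at 2.5 m → arm 1.953 m, τ = 38.81 × 1.953 = 75.8 N·m clockwise.
Sign: 20.3 × 9.8 = 198.9 N down at 4.34 m → arm 3.793 m, τ = 198.9 × 3.793 = 754.4 N·m clockwise.
Sandbag: 9.02 × 9.8 = 88.4 N down at 1.35 m → arm 0.803 m, τ = 88.4 × 0.803 = 70.99 N·m clockwise.
Net load moment about support A = 901.2 N·m clockwise.
Reaction R at support B is upward at 5.4 m, arm 4.853 m → moment R × 4.853 counterclockwise.
Balancing moments: R × 4.853 = 901.2, giving R = 186 N.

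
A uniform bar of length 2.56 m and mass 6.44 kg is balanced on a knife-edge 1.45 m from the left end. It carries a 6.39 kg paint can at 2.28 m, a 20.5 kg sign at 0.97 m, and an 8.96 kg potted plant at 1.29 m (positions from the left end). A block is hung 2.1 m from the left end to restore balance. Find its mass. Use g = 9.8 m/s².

m ≈ 10.9 kg

About the knife-edge (at 1.45 m from the left end):
Beam weight: 6.44 × 9.8 = 63.11 N down at 1.28 m → arm 0.17 m, τ = 63.11 × 0.17 = 10.73 N·m counterclockwise.
Paint can: 6.39 × 9.8 = 62.62 N down at 2.28 m → arm 0.83 m, τ = 62.62 × 0.83 = 51.97 N·m clockwise.
Sign: 20.5 × 9.8 = 200.9 N down at 0.97 m → arm 0.48 m, τ = 200.9 × 0.48 = 96.43 N·m counterclockwise.
Potted plant: 8.96 × 9.8 = 87.81 N down at 1.29 m → arm 0.16 m, τ = 87.81 × 0.16 = 14.05 N·m counterclockwise.
Net moment of known loads = 69.24 N·m counterclockwise.
An unknown mass m at 2.1 m has arm 0.65 m; its moment is m·g·0.65 clockwise.
Setting net torque to zero: m × 9.8 × 0.65 = 69.24 → m = 69.24 / (9.8 × 0.65) = 10.9 kg.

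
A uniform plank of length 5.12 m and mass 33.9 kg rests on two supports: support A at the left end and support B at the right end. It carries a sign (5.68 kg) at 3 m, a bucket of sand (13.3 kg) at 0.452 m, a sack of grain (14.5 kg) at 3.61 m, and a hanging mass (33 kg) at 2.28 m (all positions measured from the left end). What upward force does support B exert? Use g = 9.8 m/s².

Choose support A as the axis so its reaction then has zero moment arm.
Beam weight: 33.9 × 9.8 = 332.2 N down at 2.56 m → arm 2.56 m, τ = 332.2 × 2.56 = 850.4 N·m clockwise.
Sign: 5.68 × 9.8 = 55.66 N down at 3 m → arm 3 m, τ = 55.66 × 3 = 167 N·m clockwise.
Bucket of sand: 13.3 × 9.8 = 130.3 N down at 0.452 m → arm 0.452 m, τ = 130.3 × 0.452 = 58.9 N·m clockwise.
Sack of grain: 14.5 × 9.8 = 142.1 N down at 3.61 m → arm 3.61 m, τ = 142.1 × 3.61 = 513 N·m clockwise.
Hanging mass: 33 × 9.8 = 323.4 N down at 2.28 m → arm 2.28 m, τ = 323.4 × 2.28 = 737.4 N·m clockwise.
Net load moment about support A = 2327 N·m clockwise.
Reaction R at support B is upward at 5.12 m, arm 5.12 m → moment R × 5.12 counterclockwise.
For rotational equilibrium, R × 5.12 = 2327, so R = 454 N.

R_B ≈ 454 N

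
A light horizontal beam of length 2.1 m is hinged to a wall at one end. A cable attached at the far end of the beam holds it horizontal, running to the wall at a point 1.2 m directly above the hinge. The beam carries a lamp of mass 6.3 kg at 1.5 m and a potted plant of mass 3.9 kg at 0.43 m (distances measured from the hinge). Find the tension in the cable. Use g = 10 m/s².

T ≈ 107 N

Take moments about the hinge.
Lamp: 6.3 × 10 = 63 N down at 1.5 m → arm 1.5 m, τ = 63 × 1.5 = 94.5 N·m clockwise.
Potted plant: 3.9 × 10 = 39 N down at 0.43 m → arm 0.43 m, τ = 39 × 0.43 = 16.77 N·m clockwise.
Total clockwise load moment = 111.3 N·m.
The cable tension T acts at 2.1 m; only its component perpendicular to the beam, T sinθ, produces torque. sinθ = h/√(h²+d²) = 1.2/√(1.2²+2.1²) = 0.4961.
Setting net torque to zero: T × 2.1 × 0.4961 = 111.3 → T = 111.3 / 1.042 = 107 N.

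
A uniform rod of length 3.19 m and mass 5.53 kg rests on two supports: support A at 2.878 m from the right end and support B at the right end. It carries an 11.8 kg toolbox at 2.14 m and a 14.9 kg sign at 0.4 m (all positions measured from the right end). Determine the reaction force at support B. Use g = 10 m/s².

R_B ≈ 183 N

Sum moments about support A (its reaction then has zero moment arm).
Beam weight: 5.53 × 10 = 55.3 N down at 1.595 m → arm 1.283 m, τ = 55.3 × 1.283 = 70.95 N·m clockwise.
Toolbox: 11.8 × 10 = 118 N down at 2.14 m → arm 0.738 m, τ = 118 × 0.738 = 87.08 N·m clockwise.
Sign: 14.9 × 10 = 149 N down at 0.4 m → arm 2.478 m, τ = 149 × 2.478 = 369.2 N·m clockwise.
Net load moment about support A = 527.2 N·m clockwise.
Reaction R at support B is upward at 0 m, arm 2.878 m → moment R × 2.878 counterclockwise.
Στ = 0 ⇒ R × 2.878 = 527.2 ⇒ R = 183 N.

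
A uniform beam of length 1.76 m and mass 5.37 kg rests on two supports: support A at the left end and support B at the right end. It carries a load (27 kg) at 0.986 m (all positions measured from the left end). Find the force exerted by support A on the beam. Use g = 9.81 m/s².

R_A ≈ 143 N

Taking torques about support B:
Beam weight: 5.37 × 9.81 = 52.68 N down at 0.88 m → arm 0.88 m, τ = 52.68 × 0.88 = 46.36 N·m counterclockwise.
Load: 27 × 9.81 = 264.9 N down at 0.986 m → arm 0.774 m, τ = 264.9 × 0.774 = 205 N·m counterclockwise.
Net load moment about support B = 251.4 N·m counterclockwise.
Reaction R at support A is upward at 0 m, arm 1.76 m → moment R × 1.76 clockwise.
Setting net torque to zero: R × 1.76 = 251.4 → R = 143 N.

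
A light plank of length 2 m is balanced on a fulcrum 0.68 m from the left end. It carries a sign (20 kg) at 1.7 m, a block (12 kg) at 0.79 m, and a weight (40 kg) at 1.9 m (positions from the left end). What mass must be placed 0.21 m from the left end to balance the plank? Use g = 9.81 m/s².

About the fulcrum (at 0.68 m from the left end):
Sign: 20 × 9.81 = 196.2 N down at 1.7 m → arm 1.02 m, τ = 196.2 × 1.02 = 200.1 N·m clockwise.
Block: 12 × 9.81 = 117.7 N down at 0.79 m → arm 0.11 m, τ = 117.7 × 0.11 = 12.95 N·m clockwise.
Weight: 40 × 9.81 = 392.4 N down at 1.9 m → arm 1.22 m, τ = 392.4 × 1.22 = 478.7 N·m clockwise.
Net moment of known loads = 691.8 N·m clockwise.
An unknown mass m at 0.21 m has arm 0.47 m; its moment is m·g·0.47 counterclockwise.
Setting net torque to zero: m × 9.81 × 0.47 = 691.8 → m = 691.8 / (9.81 × 0.47) = 150 kg.

m ≈ 150 kg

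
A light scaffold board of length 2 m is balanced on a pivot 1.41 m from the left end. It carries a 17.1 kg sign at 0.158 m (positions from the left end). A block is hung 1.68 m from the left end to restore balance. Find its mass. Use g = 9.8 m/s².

Taking torques about the pivot (at 1.41 m from the left end):
Sign: 17.1 × 9.8 = 167.6 N down at 0.158 m → arm 1.252 m, τ = 167.6 × 1.252 = 209.8 N·m counterclockwise.
Net moment of known loads = 209.8 N·m counterclockwise.
An unknown mass m at 1.68 m has arm 0.27 m; its moment is m·g·0.27 clockwise.
For rotational equilibrium, m × 9.8 × 0.27 = 209.8, so m = 209.8 / (9.8 × 0.27) = 79.3 kg.

m ≈ 79.3 kg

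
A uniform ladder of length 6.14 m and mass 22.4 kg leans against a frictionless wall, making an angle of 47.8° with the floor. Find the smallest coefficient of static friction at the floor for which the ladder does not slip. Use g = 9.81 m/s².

μ_min ≈ 0.453

Choose the foot of the ladder as the axis so the floor normal and friction both act there and drop out.
Ladder weight 22.4×9.81 = 219.7 N acts at 3.07 m along the ladder; its horizontal arm is 3.07·cos47.8° = 2.062 m → τ = 453 N·m clockwise.
Wall normal N acts horizontally at the top; its moment arm is the height L sinθ = 6.14·sin47.8° = 4.549 m, counterclockwise.
Στ = 0 ⇒ N × 4.549 = 453 ⇒ N = 99.58 N.
ΣFx = 0 ⇒ f = N_wall = 99.58 N. ΣFy = 0 ⇒ N_floor = 219.7 N.
μ_min = f / N_floor = 99.58 / 219.7 = 0.453.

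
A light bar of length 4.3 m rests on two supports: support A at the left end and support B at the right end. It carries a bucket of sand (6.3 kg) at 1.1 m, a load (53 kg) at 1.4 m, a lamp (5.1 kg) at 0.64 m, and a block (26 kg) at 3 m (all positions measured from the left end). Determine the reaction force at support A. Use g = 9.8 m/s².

R_A ≈ 516 N

About support B:
Bucket of sand: 6.3 × 9.8 = 61.74 N down at 1.1 m → arm 3.2 m, τ = 61.74 × 3.2 = 197.6 N·m counterclockwise.
Load: 53 × 9.8 = 519.4 N down at 1.4 m → arm 2.9 m, τ = 519.4 × 2.9 = 1506 N·m counterclockwise.
Lamp: 5.1 × 9.8 = 49.98 N down at 0.64 m → arm 3.66 m, τ = 49.98 × 3.66 = 182.9 N·m counterclockwise.
Block: 26 × 9.8 = 254.8 N down at 3 m → arm 1.3 m, τ = 254.8 × 1.3 = 331.2 N·m counterclockwise.
Net load moment about support B = 2218 N·m counterclockwise.
Reaction R at support A is upward at 0 m, arm 4.3 m → moment R × 4.3 clockwise.
Setting net torque to zero: R × 4.3 = 2218 → R = 516 N.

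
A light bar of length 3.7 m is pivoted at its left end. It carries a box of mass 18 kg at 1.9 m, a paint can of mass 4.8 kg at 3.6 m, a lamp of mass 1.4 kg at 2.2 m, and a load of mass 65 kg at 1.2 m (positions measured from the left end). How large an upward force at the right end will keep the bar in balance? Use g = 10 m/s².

Taking torques about the left end:
Box: 18 × 10 = 180 N down at 1.9 m → arm 1.9 m, τ = 180 × 1.9 = 342 N·m clockwise.
Paint can: 4.8 × 10 = 48 N down at 3.6 m → arm 3.6 m, τ = 48 × 3.6 = 172.8 N·m clockwise.
Lamp: 1.4 × 10 = 14 N down at 2.2 m → arm 2.2 m, τ = 14 × 2.2 = 30.8 N·m clockwise.
Load: 65 × 10 = 650 N down at 1.2 m → arm 1.2 m, τ = 650 × 1.2 = 780 N·m clockwise.
Net moment of the loads = 1326 N·m clockwise.
The upward force F acts at the right end, arm 3.7 m, giving F × 3.7 counterclockwise.
Στ = 0 ⇒ F × 3.7 = 1326 ⇒ F = 1326 / 3.7 = 358 N.

F ≈ 358 N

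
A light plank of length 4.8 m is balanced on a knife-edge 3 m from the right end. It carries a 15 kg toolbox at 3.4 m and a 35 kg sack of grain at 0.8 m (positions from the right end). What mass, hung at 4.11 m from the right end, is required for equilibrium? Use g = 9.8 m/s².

m ≈ 64 kg

Take moments about the knife-edge (at 3 m from the right end).
Toolbox: 15 × 9.8 = 147 N down at 3.4 m → arm 0.4 m, τ = 147 × 0.4 = 58.8 N·m counterclockwise.
Sack of grain: 35 × 9.8 = 343 N down at 0.8 m → arm 2.2 m, τ = 343 × 2.2 = 754.6 N·m clockwise.
Net moment of known loads = 695.8 N·m clockwise.
An unknown mass m at 4.11 m has arm 1.11 m; its moment is m·g·1.11 counterclockwise.
Setting net torque to zero: m × 9.8 × 1.11 = 695.8 → m = 695.8 / (9.8 × 1.11) = 64 kg.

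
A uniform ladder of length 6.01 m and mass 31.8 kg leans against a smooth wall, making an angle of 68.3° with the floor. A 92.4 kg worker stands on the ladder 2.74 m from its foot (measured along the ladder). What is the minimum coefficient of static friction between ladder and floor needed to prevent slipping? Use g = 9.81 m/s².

About the foot of the ladder:
Ladder weight 31.8×9.81 = 312 N acts at 3.005 m along the ladder; its horizontal arm is 3.005·cos68.3° = 1.111 m → τ = 346.6 N·m clockwise.
Worker: 92.4×9.81 = 906.4 N at 2.74 m → arm 1.013 m → τ = 918.2 N·m clockwise.
Wall normal N acts horizontally at the top; its moment arm is the height L sinθ = 6.01·sin68.3° = 5.584 m, counterclockwise.
Setting net torque to zero: N × 5.584 = 1265 → N = 226.5 N.
ΣFx = 0 ⇒ f = N_wall = 226.5 N. ΣFy = 0 ⇒ N_floor = 1218 N.
μ_min = f / N_floor = 226.5 / 1218 = 0.186.

μ_min ≈ 0.186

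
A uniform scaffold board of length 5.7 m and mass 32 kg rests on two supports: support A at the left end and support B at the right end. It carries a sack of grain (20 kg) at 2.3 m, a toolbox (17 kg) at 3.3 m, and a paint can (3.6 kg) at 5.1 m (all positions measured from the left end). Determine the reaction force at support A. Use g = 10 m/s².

About support B:
Beam weight: 32 × 10 = 320 N down at 2.85 m → arm 2.85 m, τ = 320 × 2.85 = 912 N·m counterclockwise.
Sack of grain: 20 × 10 = 200 N down at 2.3 m → arm 3.4 m, τ = 200 × 3.4 = 680 N·m counterclockwise.
Toolbox: 17 × 10 = 170 N down at 3.3 m → arm 2.4 m, τ = 170 × 2.4 = 408 N·m counterclockwise.
Paint can: 3.6 × 10 = 36 N down at 5.1 m → arm 0.6 m, τ = 36 × 0.6 = 21.6 N·m counterclockwise.
Net load moment about support B = 2022 N·m counterclockwise.
Reaction R at support A is upward at 0 m, arm 5.7 m → moment R × 5.7 clockwise.
For rotational equilibrium, R × 5.7 = 2022, so R = 355 N.

R_A ≈ 355 N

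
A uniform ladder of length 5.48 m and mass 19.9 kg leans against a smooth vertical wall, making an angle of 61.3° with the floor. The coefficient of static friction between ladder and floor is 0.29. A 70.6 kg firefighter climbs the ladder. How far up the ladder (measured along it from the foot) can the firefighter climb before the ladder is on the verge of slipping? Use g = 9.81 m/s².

d ≈ 2.95 m

Choose the foot of the ladder as the axis so the floor normal and friction both act there and drop out.
Ladder weight 19.9×9.81 = 195.2 N acts at 2.74 m along the ladder; its horizontal arm is 2.74·cos61.3° = 1.316 m → τ = 256.9 N·m clockwise.
Firefighter weight 70.6×9.81 = 692.6 N at distance d → arm d·cos61.3° → τ = 692.6·d·0.4802 clockwise.
Wall normal N at the top has arm L sinθ = 4.807 m counterclockwise, so Στ = 0 gives N·4.807 = 256.9 + 332.6·d.
ΣFy = 0 ⇒ N_floor = 887.8 N, so the maximum friction is μ_s·N_floor = 0.29×887.8 = 257.5 N. ΣFx = 0 ⇒ N_wall = f, so at the slipping point N = 257.5 N.
Substituting: 257.5×4.807 = 256.9 + 332.6·d ⇒ d = (1238 − 256.9) / 332.6 = 2.95 m.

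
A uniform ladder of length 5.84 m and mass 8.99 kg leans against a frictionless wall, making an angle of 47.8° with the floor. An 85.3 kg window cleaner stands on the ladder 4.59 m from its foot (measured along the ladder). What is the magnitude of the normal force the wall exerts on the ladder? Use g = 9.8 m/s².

N_wall ≈ 636 N

About the foot of the ladder:
Ladder weight 8.99×9.8 = 88.1 N acts at 2.92 m along the ladder; its horizontal arm is 2.92·cos47.8° = 1.961 m → τ = 172.8 N·m clockwise.
Window cleaner: 85.3×9.8 = 835.9 N at 4.59 m → arm 3.083 m → τ = 2577 N·m clockwise.
Wall normal N acts horizontally at the top; its moment arm is the height L sinθ = 5.84·sin47.8° = 4.326 m, counterclockwise.
Setting net torque to zero: N × 4.326 = 2750 → N = 636 N.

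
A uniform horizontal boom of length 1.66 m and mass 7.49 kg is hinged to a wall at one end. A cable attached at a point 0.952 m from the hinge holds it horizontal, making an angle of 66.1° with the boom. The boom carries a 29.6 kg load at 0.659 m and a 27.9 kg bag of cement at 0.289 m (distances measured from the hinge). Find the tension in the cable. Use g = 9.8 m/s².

T ≈ 380 N

Take moments about the hinge.
Beam weight: 7.49 × 9.8 = 73.4 N down at 0.83 m → arm 0.83 m, τ = 73.4 × 0.83 = 60.92 N·m clockwise.
Load: 29.6 × 9.8 = 290.1 N down at 0.659 m → arm 0.659 m, τ = 290.1 × 0.659 = 191.2 N·m clockwise.
Bag of cement: 27.9 × 9.8 = 273.4 N down at 0.289 m → arm 0.289 m, τ = 273.4 × 0.289 = 79.01 N·m clockwise.
Total clockwise load moment = 331.1 N·m.
The cable tension T acts at 0.952 m; only its component perpendicular to the boom, T sinθ, produces torque. sin 66.1° = 0.9143.
Balancing moments: T × 0.952 × 0.9143 = 331.1, giving T = 331.1 / 0.8704 = 380 N.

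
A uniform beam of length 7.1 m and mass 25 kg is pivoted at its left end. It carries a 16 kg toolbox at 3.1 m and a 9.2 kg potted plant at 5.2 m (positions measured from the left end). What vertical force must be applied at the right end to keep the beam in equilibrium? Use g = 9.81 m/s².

Taking torques about the left end:
Beam weight: 25 × 9.81 = 245.2 N down at 3.55 m → arm 3.55 m, τ = 245.2 × 3.55 = 870.5 N·m clockwise.
Toolbox: 16 × 9.81 = 157 N down at 3.1 m → arm 3.1 m, τ = 157 × 3.1 = 486.7 N·m clockwise.
Potted plant: 9.2 × 9.81 = 90.25 N down at 5.2 m → arm 5.2 m, τ = 90.25 × 5.2 = 469.3 N·m clockwise.
Net moment of the loads = 1826 N·m clockwise.
The upward force F acts at the right end, arm 7.1 m, giving F × 7.1 counterclockwise.
Balancing moments: F × 7.1 = 1826, giving F = 1826 / 7.1 = 257 N.

F ≈ 257 N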